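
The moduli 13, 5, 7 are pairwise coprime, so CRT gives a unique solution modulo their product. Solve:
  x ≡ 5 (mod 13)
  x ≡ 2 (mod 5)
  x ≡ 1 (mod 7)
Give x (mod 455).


Moduli 13, 5, 7 are pairwise coprime; by CRT there is a unique solution modulo M = 13 · 5 · 7 = 455.
Solve pairwise, accumulating the modulus:
  Start with x ≡ 5 (mod 13).
  Combine with x ≡ 2 (mod 5): since gcd(13, 5) = 1, we get a unique residue mod 65.
    Write x = 5 + 13·t and substitute into x ≡ 2 (mod 5): 13·t ≡ 2 − 5 = -3 (mod 5).
    Reduce coefficients mod 5: 3·t ≡ 2 (mod 5).
    The inverse of 3 mod 5 is 2 (since 3·2 = 6 = 1·5 + 1), so t ≡ 2·2 = 4 ≡ 4 (mod 5).
    Then x = 5 + 13·4 = 57, valid modulo lcm(13, 5) = 65: x ≡ 57 (mod 65).
  Combine with x ≡ 1 (mod 7): since gcd(65, 7) = 1, we get a unique residue mod 455.
    Write x = 57 + 65·t and substitute into x ≡ 1 (mod 7): 65·t ≡ 1 − 57 = -56 (mod 7).
    Reduce coefficients mod 7: 2·t ≡ 0 (mod 7).
    The inverse of 2 mod 7 is 4 (since 2·4 = 8 = 1·7 + 1), so t ≡ 4·0 = 0 ≡ 0 (mod 7).
    Then x = 57 + 65·0 = 57, valid modulo lcm(65, 7) = 455: x ≡ 57 (mod 455).
Verify: 57 mod 13 = 5 ✓, 57 mod 5 = 2 ✓, 57 mod 7 = 1 ✓.

x ≡ 57 (mod 455).


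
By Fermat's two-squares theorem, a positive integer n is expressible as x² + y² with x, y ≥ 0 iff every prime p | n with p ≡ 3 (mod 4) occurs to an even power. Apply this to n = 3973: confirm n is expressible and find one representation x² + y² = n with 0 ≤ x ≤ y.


Step 1: Factor n = 3973 = 29 · 137.
Step 2: Check the mod-4 condition on each prime factor: 29 ≡ 1 (mod 4), exponent 1; 137 ≡ 1 (mod 4), exponent 1.
All primes ≡ 3 (mod 4) appear to even exponent (or don't appear), so by the two-squares theorem n IS expressible as a sum of two squares.
Step 3: Build a representation. Here n = 29 · 137 is a product of primes ≡ 1 (mod 4). Each prime p ≡ 1 (mod 4) is itself a sum of two squares; find a² by testing p − a² for a perfect square:
  29: 29 − 1² = 28, 29 − 2² = 25 = 5² ⇒ 29 = 2² + 5².
  137: 137 − 1² = 136, 137 − 2² = 133, 137 − 3² = 128, 137 − 4² = 121 = 11² ⇒ 137 = 4² + 11².
  Combine using the Brahmagupta–Fibonacci identity (a² + b²)(c² + d²) = (ac − bd)² + (ad + bc)² = (ac + bd)² + (ad − bc)²:
  29 · 137 = 3973: from (2² + 5²)(4² + 11²), take (2·4 − 5·11, 2·11 + 5·4) = (8 − 55, 22 + 20) = (-47, 42); dropping signs (only squares matter) gives (47, 42); check 47² + 42² = 2209 + 1764 = 3973 ✓.
Step 4: Order so x ≤ y and verify: 42² + 47² = 1764 + 2209 = 3973 = n. ✓

n = 3973 = 42² + 47² (one valid representation with x ≤ y).


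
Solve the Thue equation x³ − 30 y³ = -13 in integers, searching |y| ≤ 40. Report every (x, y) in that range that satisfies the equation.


The equation is x³ - 30y³ = -13. For fixed y, x³ = 30·y³ − 13, so a solution requires the RHS to be a perfect cube.
Strategy: iterate y from -40 to 40, compute RHS = 30·y³ − 13, and check whether it is a (positive or negative) perfect cube.
Check small values of y:
  y = 0: RHS = -13 is not a perfect cube.
  y = 1: RHS = 17 is not a perfect cube.
  y = -1: RHS = -43 is not a perfect cube.
  y = 2: RHS = 227 is not a perfect cube.
  y = -2: RHS = -253 is not a perfect cube.
  y = 3: RHS = 797 is not a perfect cube.
  y = -3: RHS = -823 is not a perfect cube.
Continuing the search up to |y| = 40 finds no solutions either.
No (x, y) in the scanned range satisfies the equation.

No integer solutions with |y| ≤ 40.


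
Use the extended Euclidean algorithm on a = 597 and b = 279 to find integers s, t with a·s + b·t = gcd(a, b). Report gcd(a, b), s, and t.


Euclidean algorithm on (597, 279) — divide until remainder is 0:
  597 = 2 · 279 + 39
  279 = 7 · 39 + 6
  39 = 6 · 6 + 3
  6 = 2 · 3 + 0
gcd(597, 279) = 3.
Track Bezout coefficients alongside the remainders: start with r₀ = 597 = a·1 + b·0 (s = 1, t = 0) and r₁ = 279 = a·0 + b·1 (s = 0, t = 1); each new remainder r_{k+1} = r_{k-1} − q_k·r_k inherits s_{k+1} = s_{k-1} − q_k·s_k, t_{k+1} = t_{k-1} − q_k·t_k, so r_k = a·s_k + b·t_k at every step:
  q = 2: r = 39, s = 1 − 2·0 = 1, t = 0 − 2·1 = -2  (check: 597·1 + 279·(-2) = 39)
  q = 7: r = 6, s = 0 − 7·1 = -7, t = 1 − 7·(-2) = 15  (check: 597·(-7) + 279·15 = 6)
  q = 6: r = 3, s = 1 − 6·(-7) = 43, t = -2 − 6·15 = -92  (check: 597·43 + 279·(-92) = 3)
The row with r = 3 (the gcd) gives the Bezout coefficients s = 43, t = -92.
Result: 597 · (43) + 279 · (-92) = 3.

gcd(597, 279) = 3; s = 43, t = -92 (check: 597·43 + 279·(-92) = 3).


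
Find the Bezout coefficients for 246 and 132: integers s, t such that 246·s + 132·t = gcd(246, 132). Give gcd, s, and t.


Euclidean algorithm on (246, 132) — divide until remainder is 0:
  246 = 1 · 132 + 114
  132 = 1 · 114 + 18
  114 = 6 · 18 + 6
  18 = 3 · 6 + 0
gcd(246, 132) = 6.
Track Bezout coefficients alongside the remainders: start with r₀ = 246 = a·1 + b·0 (s = 1, t = 0) and r₁ = 132 = a·0 + b·1 (s = 0, t = 1); each new remainder r_{k+1} = r_{k-1} − q_k·r_k inherits s_{k+1} = s_{k-1} − q_k·s_k, t_{k+1} = t_{k-1} − q_k·t_k, so r_k = a·s_k + b·t_k at every step:
  q = 1: r = 114, s = 1 − 1·0 = 1, t = 0 − 1·1 = -1  (check: 246·1 + 132·(-1) = 114)
  q = 1: r = 18, s = 0 − 1·1 = -1, t = 1 − 1·(-1) = 2  (check: 246·(-1) + 132·2 = 18)
  q = 6: r = 6, s = 1 − 6·(-1) = 7, t = -1 − 6·2 = -13  (check: 246·7 + 132·(-13) = 6)
The row with r = 6 (the gcd) gives the Bezout coefficients s = 7, t = -13.
Result: 246 · (7) + 132 · (-13) = 6.

gcd(246, 132) = 6; s = 7, t = -13 (check: 246·7 + 132·(-13) = 6).


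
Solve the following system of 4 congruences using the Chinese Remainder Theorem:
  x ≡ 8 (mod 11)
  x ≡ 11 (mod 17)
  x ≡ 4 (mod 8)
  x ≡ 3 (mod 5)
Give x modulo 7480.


Product of moduli M = 11 · 17 · 8 · 5 = 7480.
Merge one congruence at a time:
  Start: x ≡ 8 (mod 11).
  Combine with x ≡ 11 (mod 17); new modulus lcm = 187.
    Write x = 8 + 11·t and substitute into x ≡ 11 (mod 17): 11·t ≡ 11 − 8 = 3 (mod 17).
    The inverse of 11 mod 17 is 14 (since 11·14 = 154 = 9·17 + 1), so t ≡ 14·3 = 42 ≡ 8 (mod 17).
    Then x = 8 + 11·8 = 96, valid modulo lcm(11, 17) = 187: x ≡ 96 (mod 187).
  Combine with x ≡ 4 (mod 8); new modulus lcm = 1496.
    Write x = 96 + 187·t and substitute into x ≡ 4 (mod 8): 187·t ≡ 4 − 96 = -92 (mod 8).
    Reduce coefficients mod 8: 3·t ≡ 4 (mod 8).
    The inverse of 3 mod 8 is 3 (since 3·3 = 9 = 1·8 + 1), so t ≡ 3·4 = 12 ≡ 4 (mod 8).
    Then x = 96 + 187·4 = 844, valid modulo lcm(187, 8) = 1496: x ≡ 844 (mod 1496).
  Combine with x ≡ 3 (mod 5); new modulus lcm = 7480.
    Write x = 844 + 1496·t and substitute into x ≡ 3 (mod 5): 1496·t ≡ 3 − 844 = -841 (mod 5).
    Reduce coefficients mod 5: 1·t ≡ 4 (mod 5).
    So t ≡ 4 (mod 5).
    Then x = 844 + 1496·4 = 6828, valid modulo lcm(1496, 5) = 7480: x ≡ 6828 (mod 7480).
Verify against each original: 6828 mod 11 = 8, 6828 mod 17 = 11, 6828 mod 8 = 4, 6828 mod 5 = 3.

x ≡ 6828 (mod 7480).


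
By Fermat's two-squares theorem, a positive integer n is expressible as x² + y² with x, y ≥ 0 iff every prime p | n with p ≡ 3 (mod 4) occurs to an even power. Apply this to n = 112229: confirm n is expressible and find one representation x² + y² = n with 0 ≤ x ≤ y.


Step 1: Factor n = 112229 = 13 · 89 · 97.
Step 2: Check the mod-4 condition on each prime factor: 13 ≡ 1 (mod 4), exponent 1; 89 ≡ 1 (mod 4), exponent 1; 97 ≡ 1 (mod 4), exponent 1.
All primes ≡ 3 (mod 4) appear to even exponent (or don't appear), so by the two-squares theorem n IS expressible as a sum of two squares.
Step 3: Build a representation. Here n = 13 · 89 · 97 is a product of primes ≡ 1 (mod 4). Each prime p ≡ 1 (mod 4) is itself a sum of two squares; find a² by testing p − a² for a perfect square:
  13: 13 − 1² = 12, 13 − 2² = 9 = 3² ⇒ 13 = 2² + 3².
  89: 89 − 1² = 88, 89 − 2² = 85, 89 − 3² = 80, 89 − 4² = 73, 89 − 5² = 64 = 8² ⇒ 89 = 5² + 8².
  97: 97 − 1² = 96, 97 − 2² = 93, 97 − 3² = 88, 97 − 4² = 81 = 9² ⇒ 97 = 4² + 9².
  Combine using the Brahmagupta–Fibonacci identity (a² + b²)(c² + d²) = (ac − bd)² + (ad + bc)² = (ac + bd)² + (ad − bc)²:
  13 · 89 = 1157: from (2² + 3²)(5² + 8²), take (2·5 − 3·8, 2·8 + 3·5) = (10 − 24, 16 + 15) = (-14, 31); dropping signs (only squares matter) gives (14, 31); check 14² + 31² = 196 + 961 = 1157 ✓.
  1157 · 97 = 112229: from (14² + 31²)(4² + 9²), take (14·4 − 31·9, 14·9 + 31·4) = (56 − 279, 126 + 124) = (-223, 250); dropping signs (only squares matter) gives (223, 250); check 223² + 250² = 49729 + 62500 = 112229 ✓.
Step 4: Order so x ≤ y and verify: 223² + 250² = 49729 + 62500 = 112229 = n. ✓

n = 112229 = 223² + 250² (one valid representation with x ≤ y).


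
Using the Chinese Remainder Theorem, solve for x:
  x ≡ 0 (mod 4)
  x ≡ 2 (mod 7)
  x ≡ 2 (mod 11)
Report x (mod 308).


Moduli 4, 7, 11 are pairwise coprime; by CRT there is a unique solution modulo M = 4 · 7 · 11 = 308.
Solve pairwise, accumulating the modulus:
  Start with x ≡ 0 (mod 4).
  Combine with x ≡ 2 (mod 7): since gcd(4, 7) = 1, we get a unique residue mod 28.
    Write x = 0 + 4·t and substitute into x ≡ 2 (mod 7): 4·t ≡ 2 − 0 = 2 (mod 7).
    The inverse of 4 mod 7 is 2 (since 4·2 = 8 = 1·7 + 1), so t ≡ 2·2 = 4 ≡ 4 (mod 7).
    Then x = 0 + 4·4 = 16, valid modulo lcm(4, 7) = 28: x ≡ 16 (mod 28).
  Combine with x ≡ 2 (mod 11): since gcd(28, 11) = 1, we get a unique residue mod 308.
    Write x = 16 + 28·t and substitute into x ≡ 2 (mod 11): 28·t ≡ 2 − 16 = -14 (mod 11).
    Reduce coefficients mod 11: 6·t ≡ 8 (mod 11).
    The inverse of 6 mod 11 is 2 (since 6·2 = 12 = 1·11 + 1), so t ≡ 2·8 = 16 ≡ 5 (mod 11).
    Then x = 16 + 28·5 = 156, valid modulo lcm(28, 11) = 308: x ≡ 156 (mod 308).
Verify: 156 mod 4 = 0 ✓, 156 mod 7 = 2 ✓, 156 mod 11 = 2 ✓.

x ≡ 156 (mod 308).


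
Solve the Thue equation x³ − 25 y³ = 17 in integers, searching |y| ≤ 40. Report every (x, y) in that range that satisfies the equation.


The equation is x³ - 25y³ = 17. For fixed y, x³ = 25·y³ + 17, so a solution requires the RHS to be a perfect cube.
Strategy: iterate y from -40 to 40, compute RHS = 25·y³ + 17, and check whether it is a (positive or negative) perfect cube.
Check small values of y:
  y = 0: RHS = 17 is not a perfect cube.
  y = 1: RHS = 42 is not a perfect cube.
  y = -1: RHS = -8 = (-2)³ ⇒ x = -2 works.
  y = 2: RHS = 217 is not a perfect cube.
  y = -2: RHS = -183 is not a perfect cube.
  y = 3: RHS = 692 is not a perfect cube.
  y = -3: RHS = -658 is not a perfect cube.
Continuing the search up to |y| = 40 finds no further solutions beyond those listed.
Collected solutions: (-2, -1).

Solutions (with |y| ≤ 40): (-2, -1).


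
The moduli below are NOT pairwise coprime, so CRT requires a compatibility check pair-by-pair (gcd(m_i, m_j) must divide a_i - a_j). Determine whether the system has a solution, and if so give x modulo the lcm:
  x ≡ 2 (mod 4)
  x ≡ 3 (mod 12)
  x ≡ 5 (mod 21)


Moduli 4, 12, 21 are not pairwise coprime, so CRT works modulo lcm(m_i) when all pairwise compatibility conditions hold.
Pairwise compatibility: gcd(m_i, m_j) must divide a_i - a_j for every pair.
Merge one congruence at a time:
  Start: x ≡ 2 (mod 4).
  Combine with x ≡ 3 (mod 12): gcd(4, 12) = 4, and 3 - 2 = 1 is NOT divisible by 4.
    ⇒ system is inconsistent (no integer solution).

No solution (the system is inconsistent).


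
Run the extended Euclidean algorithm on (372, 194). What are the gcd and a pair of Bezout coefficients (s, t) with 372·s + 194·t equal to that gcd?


Euclidean algorithm on (372, 194) — divide until remainder is 0:
  372 = 1 · 194 + 178
  194 = 1 · 178 + 16
  178 = 11 · 16 + 2
  16 = 8 · 2 + 0
gcd(372, 194) = 2.
Track Bezout coefficients alongside the remainders: start with r₀ = 372 = a·1 + b·0 (s = 1, t = 0) and r₁ = 194 = a·0 + b·1 (s = 0, t = 1); each new remainder r_{k+1} = r_{k-1} − q_k·r_k inherits s_{k+1} = s_{k-1} − q_k·s_k, t_{k+1} = t_{k-1} − q_k·t_k, so r_k = a·s_k + b·t_k at every step:
  q = 1: r = 178, s = 1 − 1·0 = 1, t = 0 − 1·1 = -1  (check: 372·1 + 194·(-1) = 178)
  q = 1: r = 16, s = 0 − 1·1 = -1, t = 1 − 1·(-1) = 2  (check: 372·(-1) + 194·2 = 16)
  q = 11: r = 2, s = 1 − 11·(-1) = 12, t = -1 − 11·2 = -23  (check: 372·12 + 194·(-23) = 2)
The row with r = 2 (the gcd) gives the Bezout coefficients s = 12, t = -23.
Result: 372 · (12) + 194 · (-23) = 2.

gcd(372, 194) = 2; s = 12, t = -23 (check: 372·12 + 194·(-23) = 2).


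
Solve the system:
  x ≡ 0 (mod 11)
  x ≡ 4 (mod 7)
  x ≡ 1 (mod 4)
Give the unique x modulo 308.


Moduli 11, 7, 4 are pairwise coprime; by CRT there is a unique solution modulo M = 11 · 7 · 4 = 308.
Solve pairwise, accumulating the modulus:
  Start with x ≡ 0 (mod 11).
  Combine with x ≡ 4 (mod 7): since gcd(11, 7) = 1, we get a unique residue mod 77.
    Write x = 0 + 11·t and substitute into x ≡ 4 (mod 7): 11·t ≡ 4 − 0 = 4 (mod 7).
    Reduce coefficients mod 7: 4·t ≡ 4 (mod 7).
    The inverse of 4 mod 7 is 2 (since 4·2 = 8 = 1·7 + 1), so t ≡ 2·4 = 8 ≡ 1 (mod 7).
    Then x = 0 + 11·1 = 11, valid modulo lcm(11, 7) = 77: x ≡ 11 (mod 77).
  Combine with x ≡ 1 (mod 4): since gcd(77, 4) = 1, we get a unique residue mod 308.
    Write x = 11 + 77·t and substitute into x ≡ 1 (mod 4): 77·t ≡ 1 − 11 = -10 (mod 4).
    Reduce coefficients mod 4: 1·t ≡ 2 (mod 4).
    So t ≡ 2 (mod 4).
    Then x = 11 + 77·2 = 165, valid modulo lcm(77, 4) = 308: x ≡ 165 (mod 308).
Verify: 165 mod 11 = 0 ✓, 165 mod 7 = 4 ✓, 165 mod 4 = 1 ✓.

x ≡ 165 (mod 308).


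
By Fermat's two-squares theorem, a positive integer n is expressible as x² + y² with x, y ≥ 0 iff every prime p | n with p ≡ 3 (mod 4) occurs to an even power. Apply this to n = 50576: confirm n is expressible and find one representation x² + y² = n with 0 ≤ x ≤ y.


Step 1: Factor n = 50576 = 2^4 · 29 · 109.
Step 2: Check the mod-4 condition on each prime factor: 2 = 2 (special); 29 ≡ 1 (mod 4), exponent 1; 109 ≡ 1 (mod 4), exponent 1.
All primes ≡ 3 (mod 4) appear to even exponent (or don't appear), so by the two-squares theorem n IS expressible as a sum of two squares.
Step 3: Build a representation. Group n = k² · m with k = 4 and m = 29 · 109 = 3161 (a product of primes ≡ 1 (mod 4)); a representation of m scales to one of n via (k·x)² + (k·y)² = k²(x² + y²). Each prime p ≡ 1 (mod 4) is itself a sum of two squares; find a² by testing p − a² for a perfect square:
  29: 29 − 1² = 28, 29 − 2² = 25 = 5² ⇒ 29 = 2² + 5².
  109: 109 − 1² = 108, 109 − 2² = 105, 109 − 3² = 100 = 10² ⇒ 109 = 3² + 10².
  Combine using the Brahmagupta–Fibonacci identity (a² + b²)(c² + d²) = (ac − bd)² + (ad + bc)² = (ac + bd)² + (ad − bc)²:
  29 · 109 = 3161: from (2² + 5²)(3² + 10²), take (2·3 − 5·10, 2·10 + 5·3) = (6 − 50, 20 + 15) = (-44, 35); dropping signs (only squares matter) gives (44, 35); check 44² + 35² = 1936 + 1225 = 3161 ✓.
  Scale by k = 4: (4·44, 4·35) = (176, 140).
Step 4: Order so x ≤ y and verify: 140² + 176² = 19600 + 30976 = 50576 = n. ✓

n = 50576 = 140² + 176² (one valid representation with x ≤ y).


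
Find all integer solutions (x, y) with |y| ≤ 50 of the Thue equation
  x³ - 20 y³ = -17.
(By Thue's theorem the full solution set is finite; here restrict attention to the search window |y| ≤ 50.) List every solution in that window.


The equation is x³ - 20y³ = -17. For fixed y, x³ = 20·y³ − 17, so a solution requires the RHS to be a perfect cube.
Strategy: iterate y from -50 to 50, compute RHS = 20·y³ − 17, and check whether it is a (positive or negative) perfect cube.
Check small values of y:
  y = 0: RHS = -17 is not a perfect cube.
  y = 1: RHS = 3 is not a perfect cube.
  y = -1: RHS = -37 is not a perfect cube.
  y = 2: RHS = 143 is not a perfect cube.
  y = -2: RHS = -177 is not a perfect cube.
  y = 3: RHS = 523 is not a perfect cube.
  y = -3: RHS = -557 is not a perfect cube.
Continuing the search up to |y| = 50 finds no solutions either.
No (x, y) in the scanned range satisfies the equation.

No integer solutions with |y| ≤ 50.


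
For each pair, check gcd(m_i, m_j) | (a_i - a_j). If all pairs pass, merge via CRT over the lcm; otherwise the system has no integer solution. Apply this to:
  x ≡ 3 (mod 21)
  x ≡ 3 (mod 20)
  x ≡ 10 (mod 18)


Moduli 21, 20, 18 are not pairwise coprime, so CRT works modulo lcm(m_i) when all pairwise compatibility conditions hold.
Pairwise compatibility: gcd(m_i, m_j) must divide a_i - a_j for every pair.
Merge one congruence at a time:
  Start: x ≡ 3 (mod 21).
  Combine with x ≡ 3 (mod 20): gcd(21, 20) = 1; 3 - 3 = 0, which IS divisible by 1, so compatible.
    Write x = 3 + 21·t and substitute into x ≡ 3 (mod 20): 21·t ≡ 3 − 3 = 0 (mod 20).
    Reduce coefficients mod 20: 1·t ≡ 0 (mod 20).
    So t ≡ 0 (mod 20).
    Then x = 3 + 21·0 = 3, valid modulo lcm(21, 20) = 420: x ≡ 3 (mod 420).
  Combine with x ≡ 10 (mod 18): gcd(420, 18) = 6, and 10 - 3 = 7 is NOT divisible by 6.
    ⇒ system is inconsistent (no integer solution).

No solution (the system is inconsistent).


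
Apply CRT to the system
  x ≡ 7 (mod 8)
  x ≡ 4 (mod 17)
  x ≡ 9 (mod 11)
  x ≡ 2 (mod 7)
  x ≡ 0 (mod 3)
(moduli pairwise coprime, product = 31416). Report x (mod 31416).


Product of moduli M = 8 · 17 · 11 · 7 · 3 = 31416.
Merge one congruence at a time:
  Start: x ≡ 7 (mod 8).
  Combine with x ≡ 4 (mod 17); new modulus lcm = 136.
    Write x = 7 + 8·t and substitute into x ≡ 4 (mod 17): 8·t ≡ 4 − 7 = -3 (mod 17).
    Reduce coefficients mod 17: 8·t ≡ 14 (mod 17).
    The inverse of 8 mod 17 is 15 (since 8·15 = 120 = 7·17 + 1), so t ≡ 15·14 = 210 ≡ 6 (mod 17).
    Then x = 7 + 8·6 = 55, valid modulo lcm(8, 17) = 136: x ≡ 55 (mod 136).
  Combine with x ≡ 9 (mod 11); new modulus lcm = 1496.
    Write x = 55 + 136·t and substitute into x ≡ 9 (mod 11): 136·t ≡ 9 − 55 = -46 (mod 11).
    Reduce coefficients mod 11: 4·t ≡ 9 (mod 11).
    The inverse of 4 mod 11 is 3 (since 4·3 = 12 = 1·11 + 1), so t ≡ 3·9 = 27 ≡ 5 (mod 11).
    Then x = 55 + 136·5 = 735, valid modulo lcm(136, 11) = 1496: x ≡ 735 (mod 1496).
  Combine with x ≡ 2 (mod 7); new modulus lcm = 10472.
    Write x = 735 + 1496·t and substitute into x ≡ 2 (mod 7): 1496·t ≡ 2 − 735 = -733 (mod 7).
    Reduce coefficients mod 7: 5·t ≡ 2 (mod 7).
    The inverse of 5 mod 7 is 3 (since 5·3 = 15 = 2·7 + 1), so t ≡ 3·2 = 6 ≡ 6 (mod 7).
    Then x = 735 + 1496·6 = 9711, valid modulo lcm(1496, 7) = 10472: x ≡ 9711 (mod 10472).
  Combine with x ≡ 0 (mod 3); new modulus lcm = 31416.
    Write x = 9711 + 10472·t and substitute into x ≡ 0 (mod 3): 10472·t ≡ 0 − 9711 = -9711 (mod 3).
    Reduce coefficients mod 3: 2·t ≡ 0 (mod 3).
    The inverse of 2 mod 3 is 2 (since 2·2 = 4 = 1·3 + 1), so t ≡ 2·0 = 0 ≡ 0 (mod 3).
    Then x = 9711 + 10472·0 = 9711, valid modulo lcm(10472, 3) = 31416: x ≡ 9711 (mod 31416).
Verify against each original: 9711 mod 8 = 7, 9711 mod 17 = 4, 9711 mod 11 = 9, 9711 mod 7 = 2, 9711 mod 3 = 0.

x ≡ 9711 (mod 31416).


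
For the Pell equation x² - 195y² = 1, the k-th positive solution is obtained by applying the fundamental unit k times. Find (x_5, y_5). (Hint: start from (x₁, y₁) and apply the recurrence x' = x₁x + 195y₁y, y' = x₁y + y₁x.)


Step 1: Find the fundamental solution (x₁, y₁) of x² - 195y² = 1.
  Expand √195 as a continued fraction. a₀ = ⌊√195⌋ = 13; iterate m_{k+1} = d_k·a_k − m_k, d_{k+1} = (195 − m_{k+1}²)/d_k, a_{k+1} = ⌊(a₀ + m_{k+1})/d_{k+1}⌋ (starting m₀ = 0, d₀ = 1), with convergents p_k = a_k·p_{k-1} + p_{k-2}, q_k = a_k·q_{k-1} + q_{k-2} (p₋₁ = 1, q₋₁ = 0):
  k = 0: a₀ = 13; p₀/q₀ = 13/1; p₀² − 195·q₀² = 169 − 195 = -26.
  k = 1: m = 13, d = 26, a = ⌊(13 + 13)/26⌋ = 1; p/q = (1·13 + 1)/(1·1 + 0) = 14/1; p² − 195·q² = 196 − 195 = 1.
  The first convergent with p² − 195·q² = 1 gives the fundamental solution (x₁, y₁) = (14, 1).
Step 2: Apply the recurrence (x_{n+1}, y_{n+1}) = (x₁x_n + 195y₁y_n, x₁y_n + y₁x_n) repeatedly.
  From (x_1, y_1) = (14, 1): x_2 = 14·14 + 195·1·1 = 391; y_2 = 14·1 + 1·14 = 28.
  From (x_2, y_2) = (391, 28): x_3 = 14·391 + 195·1·28 = 10934; y_3 = 14·28 + 1·391 = 783.
  From (x_3, y_3) = (10934, 783): x_4 = 14·10934 + 195·1·783 = 305761; y_4 = 14·783 + 1·10934 = 21896.
  From (x_4, y_4) = (305761, 21896): x_5 = 14·305761 + 195·1·21896 = 8550374; y_5 = 14·21896 + 1·305761 = 612305.
Step 3: Verify x_5² - 195·y_5² = 73108895539876 - 73108895539875 = 1 (should be 1). ✓

(x_1, y_1) = (14, 1); (x_5, y_5) = (8550374, 612305).


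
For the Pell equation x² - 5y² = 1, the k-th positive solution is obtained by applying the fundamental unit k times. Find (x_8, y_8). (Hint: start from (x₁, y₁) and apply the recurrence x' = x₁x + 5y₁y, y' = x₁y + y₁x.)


Step 1: Find the fundamental solution (x₁, y₁) of x² - 5y² = 1.
  Expand √5 as a continued fraction. a₀ = ⌊√5⌋ = 2; iterate m_{k+1} = d_k·a_k − m_k, d_{k+1} = (5 − m_{k+1}²)/d_k, a_{k+1} = ⌊(a₀ + m_{k+1})/d_{k+1}⌋ (starting m₀ = 0, d₀ = 1), with convergents p_k = a_k·p_{k-1} + p_{k-2}, q_k = a_k·q_{k-1} + q_{k-2} (p₋₁ = 1, q₋₁ = 0):
  k = 0: a₀ = 2; p₀/q₀ = 2/1; p₀² − 5·q₀² = 4 − 5 = -1.
  k = 1: m = 2, d = 1, a = ⌊(2 + 2)/1⌋ = 4; p/q = (4·2 + 1)/(4·1 + 0) = 9/4; p² − 5·q² = 81 − 80 = 1.
  The first convergent with p² − 5·q² = 1 gives the fundamental solution (x₁, y₁) = (9, 4).
Step 2: Apply the recurrence (x_{n+1}, y_{n+1}) = (x₁x_n + 5y₁y_n, x₁y_n + y₁x_n) repeatedly.
  From (x_1, y_1) = (9, 4): x_2 = 9·9 + 5·4·4 = 161; y_2 = 9·4 + 4·9 = 72.
  From (x_2, y_2) = (161, 72): x_3 = 9·161 + 5·4·72 = 2889; y_3 = 9·72 + 4·161 = 1292.
  From (x_3, y_3) = (2889, 1292): x_4 = 9·2889 + 5·4·1292 = 51841; y_4 = 9·1292 + 4·2889 = 23184.
  From (x_4, y_4) = (51841, 23184): x_5 = 9·51841 + 5·4·23184 = 930249; y_5 = 9·23184 + 4·51841 = 416020.
  From (x_5, y_5) = (930249, 416020): x_6 = 9·930249 + 5·4·416020 = 16692641; y_6 = 9·416020 + 4·930249 = 7465176.
  From (x_6, y_6) = (16692641, 7465176): x_7 = 9·16692641 + 5·4·7465176 = 299537289; y_7 = 9·7465176 + 4·16692641 = 133957148.
  From (x_7, y_7) = (299537289, 133957148): x_8 = 9·299537289 + 5·4·133957148 = 5374978561; y_8 = 9·133957148 + 4·299537289 = 2403763488.
Step 3: Verify x_8² - 5·y_8² = 28890394531209630721 - 28890394531209630720 = 1 (should be 1). ✓

(x_1, y_1) = (9, 4); (x_8, y_8) = (5374978561, 2403763488).


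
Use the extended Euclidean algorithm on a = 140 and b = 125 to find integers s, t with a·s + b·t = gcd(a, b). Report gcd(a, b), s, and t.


Euclidean algorithm on (140, 125) — divide until remainder is 0:
  140 = 1 · 125 + 15
  125 = 8 · 15 + 5
  15 = 3 · 5 + 0
gcd(140, 125) = 5.
Track Bezout coefficients alongside the remainders: start with r₀ = 140 = a·1 + b·0 (s = 1, t = 0) and r₁ = 125 = a·0 + b·1 (s = 0, t = 1); each new remainder r_{k+1} = r_{k-1} − q_k·r_k inherits s_{k+1} = s_{k-1} − q_k·s_k, t_{k+1} = t_{k-1} − q_k·t_k, so r_k = a·s_k + b·t_k at every step:
  q = 1: r = 15, s = 1 − 1·0 = 1, t = 0 − 1·1 = -1  (check: 140·1 + 125·(-1) = 15)
  q = 8: r = 5, s = 0 − 8·1 = -8, t = 1 − 8·(-1) = 9  (check: 140·(-8) + 125·9 = 5)
The row with r = 5 (the gcd) gives the Bezout coefficients s = -8, t = 9.
Result: 140 · (-8) + 125 · (9) = 5.

gcd(140, 125) = 5; s = -8, t = 9 (check: 140·(-8) + 125·9 = 5).


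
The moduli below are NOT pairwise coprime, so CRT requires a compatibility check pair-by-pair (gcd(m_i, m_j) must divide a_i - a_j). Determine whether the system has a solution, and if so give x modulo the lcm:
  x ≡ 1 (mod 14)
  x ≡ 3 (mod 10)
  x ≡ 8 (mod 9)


Moduli 14, 10, 9 are not pairwise coprime, so CRT works modulo lcm(m_i) when all pairwise compatibility conditions hold.
Pairwise compatibility: gcd(m_i, m_j) must divide a_i - a_j for every pair.
Merge one congruence at a time:
  Start: x ≡ 1 (mod 14).
  Combine with x ≡ 3 (mod 10): gcd(14, 10) = 2; 3 - 1 = 2, which IS divisible by 2, so compatible.
    Write x = 1 + 14·t and substitute into x ≡ 3 (mod 10): 14·t ≡ 3 − 1 = 2 (mod 10).
    Divide the congruence (and modulus) by g = 2: 7·t ≡ 1 (mod 5).
    Reduce coefficients mod 5: 2·t ≡ 1 (mod 5).
    The inverse of 2 mod 5 is 3 (since 2·3 = 6 = 1·5 + 1), so t ≡ 3·1 = 3 ≡ 3 (mod 5).
    Then x = 1 + 14·3 = 43, valid modulo lcm(14, 10) = 70: x ≡ 43 (mod 70).
  Combine with x ≡ 8 (mod 9): gcd(70, 9) = 1; 8 - 43 = -35, which IS divisible by 1, so compatible.
    Write x = 43 + 70·t and substitute into x ≡ 8 (mod 9): 70·t ≡ 8 − 43 = -35 (mod 9).
    Reduce coefficients mod 9: 7·t ≡ 1 (mod 9).
    The inverse of 7 mod 9 is 4 (since 7·4 = 28 = 3·9 + 1), so t ≡ 4·1 = 4 ≡ 4 (mod 9).
    Then x = 43 + 70·4 = 323, valid modulo lcm(70, 9) = 630: x ≡ 323 (mod 630).
Verify: 323 mod 14 = 1, 323 mod 10 = 3, 323 mod 9 = 8.

x ≡ 323 (mod 630).


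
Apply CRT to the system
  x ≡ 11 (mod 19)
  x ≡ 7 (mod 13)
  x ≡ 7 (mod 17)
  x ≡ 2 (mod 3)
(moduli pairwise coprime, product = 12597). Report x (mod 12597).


Product of moduli M = 19 · 13 · 17 · 3 = 12597.
Merge one congruence at a time:
  Start: x ≡ 11 (mod 19).
  Combine with x ≡ 7 (mod 13); new modulus lcm = 247.
    Write x = 11 + 19·t and substitute into x ≡ 7 (mod 13): 19·t ≡ 7 − 11 = -4 (mod 13).
    Reduce coefficients mod 13: 6·t ≡ 9 (mod 13).
    The inverse of 6 mod 13 is 11 (since 6·11 = 66 = 5·13 + 1), so t ≡ 11·9 = 99 ≡ 8 (mod 13).
    Then x = 11 + 19·8 = 163, valid modulo lcm(19, 13) = 247: x ≡ 163 (mod 247).
  Combine with x ≡ 7 (mod 17); new modulus lcm = 4199.
    Write x = 163 + 247·t and substitute into x ≡ 7 (mod 17): 247·t ≡ 7 − 163 = -156 (mod 17).
    Reduce coefficients mod 17: 9·t ≡ 14 (mod 17).
    The inverse of 9 mod 17 is 2 (since 9·2 = 18 = 1·17 + 1), so t ≡ 2·14 = 28 ≡ 11 (mod 17).
    Then x = 163 + 247·11 = 2880, valid modulo lcm(247, 17) = 4199: x ≡ 2880 (mod 4199).
  Combine with x ≡ 2 (mod 3); new modulus lcm = 12597.
    Write x = 2880 + 4199·t and substitute into x ≡ 2 (mod 3): 4199·t ≡ 2 − 2880 = -2878 (mod 3).
    Reduce coefficients mod 3: 2·t ≡ 2 (mod 3).
    The inverse of 2 mod 3 is 2 (since 2·2 = 4 = 1·3 + 1), so t ≡ 2·2 = 4 ≡ 1 (mod 3).
    Then x = 2880 + 4199·1 = 7079, valid modulo lcm(4199, 3) = 12597: x ≡ 7079 (mod 12597).
Verify against each original: 7079 mod 19 = 11, 7079 mod 13 = 7, 7079 mod 17 = 7, 7079 mod 3 = 2.

x ≡ 7079 (mod 12597).


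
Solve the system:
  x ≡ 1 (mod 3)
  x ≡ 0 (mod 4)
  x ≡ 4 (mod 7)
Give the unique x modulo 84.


Moduli 3, 4, 7 are pairwise coprime; by CRT there is a unique solution modulo M = 3 · 4 · 7 = 84.
Solve pairwise, accumulating the modulus:
  Start with x ≡ 1 (mod 3).
  Combine with x ≡ 0 (mod 4): since gcd(3, 4) = 1, we get a unique residue mod 12.
    Write x = 1 + 3·t and substitute into x ≡ 0 (mod 4): 3·t ≡ 0 − 1 = -1 (mod 4).
    Reduce coefficients mod 4: 3·t ≡ 3 (mod 4).
    The inverse of 3 mod 4 is 3 (since 3·3 = 9 = 2·4 + 1), so t ≡ 3·3 = 9 ≡ 1 (mod 4).
    Then x = 1 + 3·1 = 4, valid modulo lcm(3, 4) = 12: x ≡ 4 (mod 12).
  Combine with x ≡ 4 (mod 7): since gcd(12, 7) = 1, we get a unique residue mod 84.
    Write x = 4 + 12·t and substitute into x ≡ 4 (mod 7): 12·t ≡ 4 − 4 = 0 (mod 7).
    Reduce coefficients mod 7: 5·t ≡ 0 (mod 7).
    The inverse of 5 mod 7 is 3 (since 5·3 = 15 = 2·7 + 1), so t ≡ 3·0 = 0 ≡ 0 (mod 7).
    Then x = 4 + 12·0 = 4, valid modulo lcm(12, 7) = 84: x ≡ 4 (mod 84).
Verify: 4 mod 3 = 1 ✓, 4 mod 4 = 0 ✓, 4 mod 7 = 4 ✓.

x ≡ 4 (mod 84).


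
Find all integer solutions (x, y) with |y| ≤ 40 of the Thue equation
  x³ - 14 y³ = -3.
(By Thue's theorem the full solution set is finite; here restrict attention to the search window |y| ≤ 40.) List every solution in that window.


The equation is x³ - 14y³ = -3. For fixed y, x³ = 14·y³ − 3, so a solution requires the RHS to be a perfect cube.
Strategy: iterate y from -40 to 40, compute RHS = 14·y³ − 3, and check whether it is a (positive or negative) perfect cube.
Check small values of y:
  y = 0: RHS = -3 is not a perfect cube.
  y = 1: RHS = 11 is not a perfect cube.
  y = -1: RHS = -17 is not a perfect cube.
  y = 2: RHS = 109 is not a perfect cube.
  y = -2: RHS = -115 is not a perfect cube.
  y = 3: RHS = 375 is not a perfect cube.
  y = -3: RHS = -381 is not a perfect cube.
Continuing the search up to |y| = 40 finds no solutions either.
No (x, y) in the scanned range satisfies the equation.

No integer solutions with |y| ≤ 40.


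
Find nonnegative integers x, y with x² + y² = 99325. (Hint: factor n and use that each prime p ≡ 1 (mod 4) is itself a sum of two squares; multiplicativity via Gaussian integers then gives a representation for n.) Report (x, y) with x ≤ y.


Step 1: Factor n = 99325 = 5^2 · 29 · 137.
Step 2: Check the mod-4 condition on each prime factor: 5 ≡ 1 (mod 4), exponent 2; 29 ≡ 1 (mod 4), exponent 1; 137 ≡ 1 (mod 4), exponent 1.
All primes ≡ 3 (mod 4) appear to even exponent (or don't appear), so by the two-squares theorem n IS expressible as a sum of two squares.
Step 3: Build a representation. Group n = k² · m with k = 5 and m = 29 · 137 = 3973 (a product of primes ≡ 1 (mod 4)); a representation of m scales to one of n via (k·x)² + (k·y)² = k²(x² + y²). Each prime p ≡ 1 (mod 4) is itself a sum of two squares; find a² by testing p − a² for a perfect square:
  29: 29 − 1² = 28, 29 − 2² = 25 = 5² ⇒ 29 = 2² + 5².
  137: 137 − 1² = 136, 137 − 2² = 133, 137 − 3² = 128, 137 − 4² = 121 = 11² ⇒ 137 = 4² + 11².
  Combine using the Brahmagupta–Fibonacci identity (a² + b²)(c² + d²) = (ac − bd)² + (ad + bc)² = (ac + bd)² + (ad − bc)²:
  29 · 137 = 3973: from (2² + 5²)(4² + 11²), take (2·4 − 5·11, 2·11 + 5·4) = (8 − 55, 22 + 20) = (-47, 42); dropping signs (only squares matter) gives (47, 42); check 47² + 42² = 2209 + 1764 = 3973 ✓.
  Scale by k = 5: (5·47, 5·42) = (235, 210).
Step 4: Order so x ≤ y and verify: 210² + 235² = 44100 + 55225 = 99325 = n. ✓

n = 99325 = 210² + 235² (one valid representation with x ≤ y).


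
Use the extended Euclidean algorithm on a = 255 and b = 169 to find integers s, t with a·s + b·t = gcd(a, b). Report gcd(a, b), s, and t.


Euclidean algorithm on (255, 169) — divide until remainder is 0:
  255 = 1 · 169 + 86
  169 = 1 · 86 + 83
  86 = 1 · 83 + 3
  83 = 27 · 3 + 2
  3 = 1 · 2 + 1
  2 = 2 · 1 + 0
gcd(255, 169) = 1.
Track Bezout coefficients alongside the remainders: start with r₀ = 255 = a·1 + b·0 (s = 1, t = 0) and r₁ = 169 = a·0 + b·1 (s = 0, t = 1); each new remainder r_{k+1} = r_{k-1} − q_k·r_k inherits s_{k+1} = s_{k-1} − q_k·s_k, t_{k+1} = t_{k-1} − q_k·t_k, so r_k = a·s_k + b·t_k at every step:
  q = 1: r = 86, s = 1 − 1·0 = 1, t = 0 − 1·1 = -1  (check: 255·1 + 169·(-1) = 86)
  q = 1: r = 83, s = 0 − 1·1 = -1, t = 1 − 1·(-1) = 2  (check: 255·(-1) + 169·2 = 83)
  q = 1: r = 3, s = 1 − 1·(-1) = 2, t = -1 − 1·2 = -3  (check: 255·2 + 169·(-3) = 3)
  q = 27: r = 2, s = -1 − 27·2 = -55, t = 2 − 27·(-3) = 83  (check: 255·(-55) + 169·83 = 2)
  q = 1: r = 1, s = 2 − 1·(-55) = 57, t = -3 − 1·83 = -86  (check: 255·57 + 169·(-86) = 1)
The row with r = 1 (the gcd) gives the Bezout coefficients s = 57, t = -86.
Result: 255 · (57) + 169 · (-86) = 1.

gcd(255, 169) = 1; s = 57, t = -86 (check: 255·57 + 169·(-86) = 1).


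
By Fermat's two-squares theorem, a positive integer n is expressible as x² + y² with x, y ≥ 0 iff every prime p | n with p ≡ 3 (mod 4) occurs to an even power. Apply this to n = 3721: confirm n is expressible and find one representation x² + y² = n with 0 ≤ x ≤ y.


Step 1: Factor n = 3721 = 61^2.
Step 2: Check the mod-4 condition on each prime factor: 61 ≡ 1 (mod 4), exponent 2.
All primes ≡ 3 (mod 4) appear to even exponent (or don't appear), so by the two-squares theorem n IS expressible as a sum of two squares.
Step 3: Build a representation. Here n = 61 · 61 is a product of primes ≡ 1 (mod 4). Each prime p ≡ 1 (mod 4) is itself a sum of two squares; find a² by testing p − a² for a perfect square:
  61: 61 − 1² = 60, 61 − 2² = 57, 61 − 3² = 52, 61 − 4² = 45, 61 − 5² = 36 = 6² ⇒ 61 = 5² + 6².
  Combine using the Brahmagupta–Fibonacci identity (a² + b²)(c² + d²) = (ac − bd)² + (ad + bc)² = (ac + bd)² + (ad − bc)²:
  61 · 61 = 3721: from (5² + 6²)(5² + 6²), take (5·5 − 6·6, 5·6 + 6·5) = (25 − 36, 30 + 30) = (-11, 60); dropping signs (only squares matter) gives (11, 60); check 11² + 60² = 121 + 3600 = 3721 ✓.
Step 4: Order so x ≤ y and verify: 11² + 60² = 121 + 3600 = 3721 = n. ✓

n = 3721 = 11² + 60² (one valid representation with x ≤ y).


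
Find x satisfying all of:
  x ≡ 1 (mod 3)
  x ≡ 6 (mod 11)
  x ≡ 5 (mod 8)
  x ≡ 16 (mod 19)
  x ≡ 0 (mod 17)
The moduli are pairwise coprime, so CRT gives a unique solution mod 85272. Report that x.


Product of moduli M = 3 · 11 · 8 · 19 · 17 = 85272.
Merge one congruence at a time:
  Start: x ≡ 1 (mod 3).
  Combine with x ≡ 6 (mod 11); new modulus lcm = 33.
    Write x = 1 + 3·t and substitute into x ≡ 6 (mod 11): 3·t ≡ 6 − 1 = 5 (mod 11).
    The inverse of 3 mod 11 is 4 (since 3·4 = 12 = 1·11 + 1), so t ≡ 4·5 = 20 ≡ 9 (mod 11).
    Then x = 1 + 3·9 = 28, valid modulo lcm(3, 11) = 33: x ≡ 28 (mod 33).
  Combine with x ≡ 5 (mod 8); new modulus lcm = 264.
    Write x = 28 + 33·t and substitute into x ≡ 5 (mod 8): 33·t ≡ 5 − 28 = -23 (mod 8).
    Reduce coefficients mod 8: 1·t ≡ 1 (mod 8).
    So t ≡ 1 (mod 8).
    Then x = 28 + 33·1 = 61, valid modulo lcm(33, 8) = 264: x ≡ 61 (mod 264).
  Combine with x ≡ 16 (mod 19); new modulus lcm = 5016.
    Write x = 61 + 264·t and substitute into x ≡ 16 (mod 19): 264·t ≡ 16 − 61 = -45 (mod 19).
    Reduce coefficients mod 19: 17·t ≡ 12 (mod 19).
    The inverse of 17 mod 19 is 9 (since 17·9 = 153 = 8·19 + 1), so t ≡ 9·12 = 108 ≡ 13 (mod 19).
    Then x = 61 + 264·13 = 3493, valid modulo lcm(264, 19) = 5016: x ≡ 3493 (mod 5016).
  Combine with x ≡ 0 (mod 17); new modulus lcm = 85272.
    Write x = 3493 + 5016·t and substitute into x ≡ 0 (mod 17): 5016·t ≡ 0 − 3493 = -3493 (mod 17).
    Reduce coefficients mod 17: 1·t ≡ 9 (mod 17).
    So t ≡ 9 (mod 17).
    Then x = 3493 + 5016·9 = 48637, valid modulo lcm(5016, 17) = 85272: x ≡ 48637 (mod 85272).
Verify against each original: 48637 mod 3 = 1, 48637 mod 11 = 6, 48637 mod 8 = 5, 48637 mod 19 = 16, 48637 mod 17 = 0.

x ≡ 48637 (mod 85272).


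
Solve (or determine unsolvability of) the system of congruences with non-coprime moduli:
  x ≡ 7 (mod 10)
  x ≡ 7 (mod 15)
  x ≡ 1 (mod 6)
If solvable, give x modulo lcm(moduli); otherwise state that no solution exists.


Moduli 10, 15, 6 are not pairwise coprime, so CRT works modulo lcm(m_i) when all pairwise compatibility conditions hold.
Pairwise compatibility: gcd(m_i, m_j) must divide a_i - a_j for every pair.
Merge one congruence at a time:
  Start: x ≡ 7 (mod 10).
  Combine with x ≡ 7 (mod 15): gcd(10, 15) = 5; 7 - 7 = 0, which IS divisible by 5, so compatible.
    Write x = 7 + 10·t and substitute into x ≡ 7 (mod 15): 10·t ≡ 7 − 7 = 0 (mod 15).
    Divide the congruence (and modulus) by g = 5: 2·t ≡ 0 (mod 3).
    The inverse of 2 mod 3 is 2 (since 2·2 = 4 = 1·3 + 1), so t ≡ 2·0 = 0 ≡ 0 (mod 3).
    Then x = 7 + 10·0 = 7, valid modulo lcm(10, 15) = 30: x ≡ 7 (mod 30).
  Combine with x ≡ 1 (mod 6): gcd(30, 6) = 6; 1 - 7 = -6, which IS divisible by 6, so compatible.
    Write x = 7 + 30·t and substitute into x ≡ 1 (mod 6): 30·t ≡ 1 − 7 = -6 (mod 6).
    Divide the congruence (and modulus) by g = 6: 5·t ≡ -1 (mod 1).
    Modulo 1 every t works; take t = 0.
    Then x = 7 + 30·0 = 7, valid modulo lcm(30, 6) = 30: x ≡ 7 (mod 30).
Verify: 7 mod 10 = 7, 7 mod 15 = 7, 7 mod 6 = 1.

x ≡ 7 (mod 30).


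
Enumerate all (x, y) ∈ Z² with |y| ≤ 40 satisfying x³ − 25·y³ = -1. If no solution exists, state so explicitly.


The equation is x³ - 25y³ = -1. For fixed y, x³ = 25·y³ − 1, so a solution requires the RHS to be a perfect cube.
Strategy: iterate y from -40 to 40, compute RHS = 25·y³ − 1, and check whether it is a (positive or negative) perfect cube.
Check small values of y:
  y = 0: RHS = -1 = (-1)³ ⇒ x = -1 works.
  y = 1: RHS = 24 is not a perfect cube.
  y = -1: RHS = -26 is not a perfect cube.
  y = 2: RHS = 199 is not a perfect cube.
  y = -2: RHS = -201 is not a perfect cube.
  y = 3: RHS = 674 is not a perfect cube.
  y = -3: RHS = -676 is not a perfect cube.
Continuing the search up to |y| = 40 finds no further solutions beyond those listed.
Collected solutions: (-1, 0).

Solutions (with |y| ≤ 40): (-1, 0).


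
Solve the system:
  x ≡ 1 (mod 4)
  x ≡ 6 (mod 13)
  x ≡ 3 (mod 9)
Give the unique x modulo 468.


Moduli 4, 13, 9 are pairwise coprime; by CRT there is a unique solution modulo M = 4 · 13 · 9 = 468.
Solve pairwise, accumulating the modulus:
  Start with x ≡ 1 (mod 4).
  Combine with x ≡ 6 (mod 13): since gcd(4, 13) = 1, we get a unique residue mod 52.
    Write x = 1 + 4·t and substitute into x ≡ 6 (mod 13): 4·t ≡ 6 − 1 = 5 (mod 13).
    The inverse of 4 mod 13 is 10 (since 4·10 = 40 = 3·13 + 1), so t ≡ 10·5 = 50 ≡ 11 (mod 13).
    Then x = 1 + 4·11 = 45, valid modulo lcm(4, 13) = 52: x ≡ 45 (mod 52).
  Combine with x ≡ 3 (mod 9): since gcd(52, 9) = 1, we get a unique residue mod 468.
    Write x = 45 + 52·t and substitute into x ≡ 3 (mod 9): 52·t ≡ 3 − 45 = -42 (mod 9).
    Reduce coefficients mod 9: 7·t ≡ 3 (mod 9).
    The inverse of 7 mod 9 is 4 (since 7·4 = 28 = 3·9 + 1), so t ≡ 4·3 = 12 ≡ 3 (mod 9).
    Then x = 45 + 52·3 = 201, valid modulo lcm(52, 9) = 468: x ≡ 201 (mod 468).
Verify: 201 mod 4 = 1 ✓, 201 mod 13 = 6 ✓, 201 mod 9 = 3 ✓.

x ≡ 201 (mod 468).


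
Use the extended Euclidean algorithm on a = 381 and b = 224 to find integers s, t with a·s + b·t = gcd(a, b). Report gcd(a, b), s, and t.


Euclidean algorithm on (381, 224) — divide until remainder is 0:
  381 = 1 · 224 + 157
  224 = 1 · 157 + 67
  157 = 2 · 67 + 23
  67 = 2 · 23 + 21
  23 = 1 · 21 + 2
  21 = 10 · 2 + 1
  2 = 2 · 1 + 0
gcd(381, 224) = 1.
Track Bezout coefficients alongside the remainders: start with r₀ = 381 = a·1 + b·0 (s = 1, t = 0) and r₁ = 224 = a·0 + b·1 (s = 0, t = 1); each new remainder r_{k+1} = r_{k-1} − q_k·r_k inherits s_{k+1} = s_{k-1} − q_k·s_k, t_{k+1} = t_{k-1} − q_k·t_k, so r_k = a·s_k + b·t_k at every step:
  q = 1: r = 157, s = 1 − 1·0 = 1, t = 0 − 1·1 = -1  (check: 381·1 + 224·(-1) = 157)
  q = 1: r = 67, s = 0 − 1·1 = -1, t = 1 − 1·(-1) = 2  (check: 381·(-1) + 224·2 = 67)
  q = 2: r = 23, s = 1 − 2·(-1) = 3, t = -1 − 2·2 = -5  (check: 381·3 + 224·(-5) = 23)
  q = 2: r = 21, s = -1 − 2·3 = -7, t = 2 − 2·(-5) = 12  (check: 381·(-7) + 224·12 = 21)
  q = 1: r = 2, s = 3 − 1·(-7) = 10, t = -5 − 1·12 = -17  (check: 381·10 + 224·(-17) = 2)
  q = 10: r = 1, s = -7 − 10·10 = -107, t = 12 − 10·(-17) = 182  (check: 381·(-107) + 224·182 = 1)
The row with r = 1 (the gcd) gives the Bezout coefficients s = -107, t = 182.
Result: 381 · (-107) + 224 · (182) = 1.

gcd(381, 224) = 1; s = -107, t = 182 (check: 381·(-107) + 224·182 = 1).


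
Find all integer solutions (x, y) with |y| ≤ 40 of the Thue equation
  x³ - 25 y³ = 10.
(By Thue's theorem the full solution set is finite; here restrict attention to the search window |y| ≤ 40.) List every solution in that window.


The equation is x³ - 25y³ = 10. For fixed y, x³ = 25·y³ + 10, so a solution requires the RHS to be a perfect cube.
Strategy: iterate y from -40 to 40, compute RHS = 25·y³ + 10, and check whether it is a (positive or negative) perfect cube.
Check small values of y:
  y = 0: RHS = 10 is not a perfect cube.
  y = 1: RHS = 35 is not a perfect cube.
  y = -1: RHS = -15 is not a perfect cube.
  y = 2: RHS = 210 is not a perfect cube.
  y = -2: RHS = -190 is not a perfect cube.
  y = 3: RHS = 685 is not a perfect cube.
  y = -3: RHS = -665 is not a perfect cube.
Continuing the search up to |y| = 40 finds no solutions either.
No (x, y) in the scanned range satisfies the equation.

No integer solutions with |y| ≤ 40.
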